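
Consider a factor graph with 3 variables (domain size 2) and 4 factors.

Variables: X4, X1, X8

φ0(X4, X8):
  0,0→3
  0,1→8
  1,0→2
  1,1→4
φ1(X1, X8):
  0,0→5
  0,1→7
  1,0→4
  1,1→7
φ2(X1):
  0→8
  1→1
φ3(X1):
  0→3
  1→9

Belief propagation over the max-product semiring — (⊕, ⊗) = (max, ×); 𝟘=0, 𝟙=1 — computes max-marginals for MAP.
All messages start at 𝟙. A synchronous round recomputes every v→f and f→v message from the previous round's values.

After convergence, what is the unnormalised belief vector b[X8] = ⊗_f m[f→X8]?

b[X8] = [360, 1344]

init: all messages = 𝟙 over 2 values
r1 m[φ0→X4] = [8, 4]
r1 m[φ0→X8] = [3, 8]
r1 m[φ1→X1] = [7, 7]
r1 m[φ1→X8] = [5, 7]
r1 m[φ2→X1] = [8, 1]
r1 m[φ3→X1] = [3, 9]
r1 m[X4→φ0] = [1, 1]
r1 m[X1→φ1] = [1, 1]
r1 m[X1→φ2] = [1, 1]
r1 m[X1→φ3] = [1, 1]
r1 m[X8→φ0] = [1, 1]
r1 m[X8→φ1] = [1, 1]
r2 m[φ0→X4] = [8, 4]
r2 m[φ0→X8] = [3, 8]
r2 m[φ1→X1] = [7, 7]
r2 m[φ1→X8] = [5, 7]
r2 m[φ2→X1] = [8, 1]
r2 m[φ3→X1] = [3, 9]
r2 m[X4→φ0] = [1, 1]
r2 m[X1→φ1] = [24, 9]
r2 m[X1→φ2] = [21, 63]
r2 m[X1→φ3] = [56, 7]
r2 m[X8→φ0] = [5, 7]
r2 m[X8→φ1] = [3, 8]
r3 m[φ0→X4] = [56, 28]
r3 m[φ0→X8] = [3, 8]
r3 m[φ1→X1] = [56, 56]
r3 m[φ1→X8] = [120, 168]
r3 m[φ2→X1] = [8, 1]
r3 m[φ3→X1] = [3, 9]
r3 m[X4→φ0] = [1, 1]
r3 m[X1→φ1] = [24, 9]
r3 m[X1→φ2] = [21, 63]
r3 m[X1→φ3] = [56, 7]
r3 m[X8→φ0] = [5, 7]
r3 m[X8→φ1] = [3, 8]
r4 m[φ0→X4] = [56, 28]
r4 m[φ0→X8] = [3, 8]
r4 m[φ1→X1] = [56, 56]
r4 m[φ1→X8] = [120, 168]
r4 m[φ2→X1] = [8, 1]
r4 m[φ3→X1] = [3, 9]
r4 m[X4→φ0] = [1, 1]
r4 m[X1→φ1] = [24, 9]
r4 m[X1→φ2] = [168, 504]
r4 m[X1→φ3] = [448, 56]
r4 m[X8→φ0] = [120, 168]
r4 m[X8→φ1] = [3, 8]
r5 m[φ0→X4] = [1344, 672]
r5 m[φ0→X8] = [3, 8]
r5 m[φ1→X1] = [56, 56]
r5 m[φ1→X8] = [120, 168]
r5 m[φ2→X1] = [8, 1]
r5 m[φ3→X1] = [3, 9]
r5 m[X4→φ0] = [1, 1]
r5 m[X1→φ1] = [24, 9]
r5 m[X1→φ2] = [168, 504]
r5 m[X1→φ3] = [448, 56]
r5 m[X8→φ0] = [120, 168]
r5 m[X8→φ1] = [3, 8]
r6 m[φ0→X4] = [1344, 672]
r6 m[φ0→X8] = [3, 8]
r6 m[φ1→X1] = [56, 56]
r6 m[φ1→X8] = [120, 168]
r6 m[φ2→X1] = [8, 1]
r6 m[φ3→X1] = [3, 9]
r6 m[X4→φ0] = [1, 1]
r6 m[X1→φ1] = [24, 9]
r6 m[X1→φ2] = [168, 504]
r6 m[X1→φ3] = [448, 56]
r6 m[X8→φ0] = [120, 168]
r6 m[X8→φ1] = [3, 8]
fixed point reached at round 6
b[X8] = ⊗ incoming = [360, 1344]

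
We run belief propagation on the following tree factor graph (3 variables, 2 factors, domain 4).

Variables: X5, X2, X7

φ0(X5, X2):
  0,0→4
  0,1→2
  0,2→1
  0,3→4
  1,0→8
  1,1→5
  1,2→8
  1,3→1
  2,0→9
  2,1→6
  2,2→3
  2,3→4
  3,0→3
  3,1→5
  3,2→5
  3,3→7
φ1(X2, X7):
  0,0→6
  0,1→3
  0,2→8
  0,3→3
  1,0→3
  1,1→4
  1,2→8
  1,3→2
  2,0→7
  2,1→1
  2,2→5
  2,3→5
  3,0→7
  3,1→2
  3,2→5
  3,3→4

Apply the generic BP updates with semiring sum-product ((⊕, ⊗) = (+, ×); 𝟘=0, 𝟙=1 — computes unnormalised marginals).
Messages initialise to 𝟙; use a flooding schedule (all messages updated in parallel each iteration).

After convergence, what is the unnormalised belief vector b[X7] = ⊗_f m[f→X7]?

init: all messages = 𝟙 over 4 values
r1 m[φ0→X5] = [11, 22, 22, 20]
r1 m[φ0→X2] = [24, 18, 17, 16]
r1 m[φ1→X2] = [20, 17, 18, 18]
r1 m[φ1→X7] = [23, 10, 26, 14]
r1 m[X5→φ0] = [1, 1, 1, 1]
r1 m[X2→φ0] = [1, 1, 1, 1]
r1 m[X2→φ1] = [1, 1, 1, 1]
r1 m[X7→φ1] = [1, 1, 1, 1]
r2 m[φ0→X5] = [11, 22, 22, 20]
r2 m[φ0→X2] = [24, 18, 17, 16]
r2 m[φ1→X2] = [20, 17, 18, 18]
r2 m[φ1→X7] = [23, 10, 26, 14]
r2 m[X5→φ0] = [1, 1, 1, 1]
r2 m[X2→φ0] = [20, 17, 18, 18]
r2 m[X2→φ1] = [24, 18, 17, 16]
r2 m[X7→φ1] = [1, 1, 1, 1]
r3 m[φ0→X5] = [204, 407, 408, 361]
r3 m[φ0→X2] = [24, 18, 17, 16]
r3 m[φ1→X2] = [20, 17, 18, 18]
r3 m[φ1→X7] = [429, 193, 501, 257]
r3 m[X5→φ0] = [1, 1, 1, 1]
r3 m[X2→φ0] = [20, 17, 18, 18]
r3 m[X2→φ1] = [24, 18, 17, 16]
r3 m[X7→φ1] = [1, 1, 1, 1]
r4 m[φ0→X5] = [204, 407, 408, 361]
r4 m[φ0→X2] = [24, 18, 17, 16]
r4 m[φ1→X2] = [20, 17, 18, 18]
r4 m[φ1→X7] = [429, 193, 501, 257]
r4 m[X5→φ0] = [1, 1, 1, 1]
r4 m[X2→φ0] = [20, 17, 18, 18]
r4 m[X2→φ1] = [24, 18, 17, 16]
r4 m[X7→φ1] = [1, 1, 1, 1]
fixed point reached at round 4
b[X7] = ⊗ incoming = [429, 193, 501, 257]

b[X7] = [429, 193, 501, 257]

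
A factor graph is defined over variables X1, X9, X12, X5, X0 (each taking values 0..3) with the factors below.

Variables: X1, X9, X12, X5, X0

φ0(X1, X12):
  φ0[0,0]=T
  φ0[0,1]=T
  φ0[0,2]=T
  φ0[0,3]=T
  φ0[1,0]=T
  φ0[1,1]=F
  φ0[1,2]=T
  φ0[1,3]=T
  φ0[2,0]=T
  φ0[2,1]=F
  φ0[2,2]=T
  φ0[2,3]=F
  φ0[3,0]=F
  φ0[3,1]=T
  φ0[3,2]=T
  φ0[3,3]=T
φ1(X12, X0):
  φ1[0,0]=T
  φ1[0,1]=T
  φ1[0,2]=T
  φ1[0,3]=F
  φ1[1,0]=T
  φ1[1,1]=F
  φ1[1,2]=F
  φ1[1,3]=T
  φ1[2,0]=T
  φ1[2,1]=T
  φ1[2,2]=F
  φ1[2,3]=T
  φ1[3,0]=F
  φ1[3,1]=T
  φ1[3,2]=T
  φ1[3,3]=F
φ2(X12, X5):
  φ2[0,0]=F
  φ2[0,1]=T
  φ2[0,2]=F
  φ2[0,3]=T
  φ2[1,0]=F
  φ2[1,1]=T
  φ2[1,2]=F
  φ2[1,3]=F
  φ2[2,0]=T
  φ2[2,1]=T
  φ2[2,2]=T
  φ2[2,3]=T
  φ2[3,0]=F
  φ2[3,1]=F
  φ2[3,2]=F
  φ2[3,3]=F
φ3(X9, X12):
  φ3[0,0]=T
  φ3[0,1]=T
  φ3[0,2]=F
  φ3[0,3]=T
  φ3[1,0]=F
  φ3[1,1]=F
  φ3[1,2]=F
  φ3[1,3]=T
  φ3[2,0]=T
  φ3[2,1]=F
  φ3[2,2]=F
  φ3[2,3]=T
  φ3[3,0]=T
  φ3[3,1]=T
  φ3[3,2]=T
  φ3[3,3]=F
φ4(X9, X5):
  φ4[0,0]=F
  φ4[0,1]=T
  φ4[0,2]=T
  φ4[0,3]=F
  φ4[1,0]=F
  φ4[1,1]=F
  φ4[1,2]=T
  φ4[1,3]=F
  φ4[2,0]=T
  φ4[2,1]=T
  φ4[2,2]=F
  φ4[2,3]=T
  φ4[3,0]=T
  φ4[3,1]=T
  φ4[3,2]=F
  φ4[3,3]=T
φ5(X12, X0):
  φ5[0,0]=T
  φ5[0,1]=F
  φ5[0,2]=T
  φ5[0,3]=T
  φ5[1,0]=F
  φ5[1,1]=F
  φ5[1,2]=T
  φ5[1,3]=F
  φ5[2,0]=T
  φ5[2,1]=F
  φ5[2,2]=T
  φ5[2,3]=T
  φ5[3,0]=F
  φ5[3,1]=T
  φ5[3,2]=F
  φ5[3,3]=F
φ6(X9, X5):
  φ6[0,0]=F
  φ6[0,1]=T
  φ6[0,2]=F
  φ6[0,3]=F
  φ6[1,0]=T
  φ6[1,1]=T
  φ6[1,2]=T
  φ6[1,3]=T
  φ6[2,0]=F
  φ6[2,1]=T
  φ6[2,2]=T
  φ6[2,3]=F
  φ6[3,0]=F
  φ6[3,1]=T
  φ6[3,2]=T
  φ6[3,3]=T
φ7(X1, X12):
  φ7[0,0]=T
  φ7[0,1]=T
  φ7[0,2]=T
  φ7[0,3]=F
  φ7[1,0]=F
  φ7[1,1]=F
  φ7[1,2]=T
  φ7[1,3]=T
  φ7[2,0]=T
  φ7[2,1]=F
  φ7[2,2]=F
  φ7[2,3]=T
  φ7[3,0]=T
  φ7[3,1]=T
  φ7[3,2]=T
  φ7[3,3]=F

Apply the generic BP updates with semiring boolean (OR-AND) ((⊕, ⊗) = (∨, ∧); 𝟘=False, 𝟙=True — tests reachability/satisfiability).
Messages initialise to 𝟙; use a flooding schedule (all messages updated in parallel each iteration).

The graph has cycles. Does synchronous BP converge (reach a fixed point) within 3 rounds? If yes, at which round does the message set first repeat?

init: all messages = 𝟙 over 4 values
r1 m[φ0→X1] = [T, T, T, T]
r1 m[φ0→X12] = [T, T, T, T]
r1 m[φ1→X12] = [T, T, T, T]
r1 m[φ1→X0] = [T, T, T, T]
r1 m[φ2→X12] = [T, T, T, F]
r1 m[φ2→X5] = [T, T, T, T]
r1 m[φ3→X9] = [T, T, T, T]
r1 m[φ3→X12] = [T, T, T, T]
r1 m[φ4→X9] = [T, T, T, T]
r1 m[φ4→X5] = [T, T, T, T]
r1 m[φ5→X12] = [T, T, T, T]
r1 m[φ5→X0] = [T, T, T, T]
r1 m[φ6→X9] = [T, T, T, T]
r1 m[φ6→X5] = [T, T, T, T]
r1 m[φ7→X1] = [T, T, T, T]
r1 m[φ7→X12] = [T, T, T, T]
r1 m[X1→φ0] = [T, T, T, T]
r1 m[X1→φ7] = [T, T, T, T]
r1 m[X9→φ3] = [T, T, T, T]
r1 m[X9→φ4] = [T, T, T, T]
r1 m[X9→φ6] = [T, T, T, T]
r1 m[X12→φ0] = [T, T, T, T]
r1 m[X12→φ1] = [T, T, T, T]
r1 m[X12→φ2] = [T, T, T, T]
r1 m[X12→φ3] = [T, T, T, T]
r1 m[X12→φ5] = [T, T, T, T]
r1 m[X12→φ7] = [T, T, T, T]
r1 m[X5→φ2] = [T, T, T, T]
r1 m[X5→φ4] = [T, T, T, T]
r1 m[X5→φ6] = [T, T, T, T]
r1 m[X0→φ1] = [T, T, T, T]
r1 m[X0→φ5] = [T, T, T, T]
r2 m[φ0→X1] = [T, T, T, T]
r2 m[φ0→X12] = [T, T, T, T]
r2 m[φ1→X12] = [T, T, T, T]
r2 m[φ1→X0] = [T, T, T, T]
r2 m[φ2→X12] = [T, T, T, F]
r2 m[φ2→X5] = [T, T, T, T]
r2 m[φ3→X9] = [T, T, T, T]
r2 m[φ3→X12] = [T, T, T, T]
r2 m[φ4→X9] = [T, T, T, T]
r2 m[φ4→X5] = [T, T, T, T]
r2 m[φ5→X12] = [T, T, T, T]
r2 m[φ5→X0] = [T, T, T, T]
r2 m[φ6→X9] = [T, T, T, T]
r2 m[φ6→X5] = [T, T, T, T]
r2 m[φ7→X1] = [T, T, T, T]
r2 m[φ7→X12] = [T, T, T, T]
r2 m[X1→φ0] = [T, T, T, T]
r2 m[X1→φ7] = [T, T, T, T]
r2 m[X9→φ3] = [T, T, T, T]
r2 m[X9→φ4] = [T, T, T, T]
r2 m[X9→φ6] = [T, T, T, T]
r2 m[X12→φ0] = [T, T, T, F]
r2 m[X12→φ1] = [T, T, T, F]
r2 m[X12→φ2] = [T, T, T, T]
r2 m[X12→φ3] = [T, T, T, F]
r2 m[X12→φ5] = [T, T, T, F]
r2 m[X12→φ7] = [T, T, T, F]
r2 m[X5→φ2] = [T, T, T, T]
r2 m[X5→φ4] = [T, T, T, T]
r2 m[X5→φ6] = [T, T, T, T]
r2 m[X0→φ1] = [T, T, T, T]
r2 m[X0→φ5] = [T, T, T, T]
r3 m[φ0→X1] = [T, T, T, T]
r3 m[φ0→X12] = [T, T, T, T]
r3 m[φ1→X12] = [T, T, T, T]
r3 m[φ1→X0] = [T, T, T, T]
r3 m[φ2→X12] = [T, T, T, F]
r3 m[φ2→X5] = [T, T, T, T]
r3 m[φ3→X9] = [T, F, T, T]
r3 m[φ3→X12] = [T, T, T, T]
r3 m[φ4→X9] = [T, T, T, T]
r3 m[φ4→X5] = [T, T, T, T]
r3 m[φ5→X12] = [T, T, T, T]
r3 m[φ5→X0] = [T, F, T, T]
r3 m[φ6→X9] = [T, T, T, T]
r3 m[φ6→X5] = [T, T, T, T]
r3 m[φ7→X1] = [T, T, T, T]
r3 m[φ7→X12] = [T, T, T, T]
r3 m[X1→φ0] = [T, T, T, T]
r3 m[X1→φ7] = [T, T, T, T]
r3 m[X9→φ3] = [T, T, T, T]
r3 m[X9→φ4] = [T, T, T, T]
r3 m[X9→φ6] = [T, T, T, T]
r3 m[X12→φ0] = [T, T, T, F]
r3 m[X12→φ1] = [T, T, T, F]
r3 m[X12→φ2] = [T, T, T, T]
r3 m[X12→φ3] = [T, T, T, F]
r3 m[X12→φ5] = [T, T, T, F]
r3 m[X12→φ7] = [T, T, T, F]
r3 m[X5→φ2] = [T, T, T, T]
r3 m[X5→φ4] = [T, T, T, T]
r3 m[X5→φ6] = [T, T, T, T]
r3 m[X0→φ1] = [T, T, T, T]
r3 m[X0→φ5] = [T, T, T, T]
no fixed point within 3 rounds

NOT CONVERGED within 3 rounds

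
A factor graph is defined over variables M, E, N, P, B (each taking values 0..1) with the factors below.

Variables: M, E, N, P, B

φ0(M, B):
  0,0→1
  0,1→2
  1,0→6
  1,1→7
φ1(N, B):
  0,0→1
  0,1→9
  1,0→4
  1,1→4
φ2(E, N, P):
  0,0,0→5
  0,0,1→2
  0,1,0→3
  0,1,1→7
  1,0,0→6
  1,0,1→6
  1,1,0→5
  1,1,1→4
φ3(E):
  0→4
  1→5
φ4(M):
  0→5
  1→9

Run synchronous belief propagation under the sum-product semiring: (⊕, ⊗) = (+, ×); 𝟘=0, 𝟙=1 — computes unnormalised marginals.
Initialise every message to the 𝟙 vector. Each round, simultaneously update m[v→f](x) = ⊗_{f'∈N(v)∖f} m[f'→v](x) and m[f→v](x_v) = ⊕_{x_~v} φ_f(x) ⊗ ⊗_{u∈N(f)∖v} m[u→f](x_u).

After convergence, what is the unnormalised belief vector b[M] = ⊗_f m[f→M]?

b[M] = [13460, 94428]

init: all messages = 𝟙 over 2 values
r1 m[φ0→M] = [3, 13]
r1 m[φ0→B] = [7, 9]
r1 m[φ1→N] = [10, 8]
r1 m[φ1→B] = [5, 13]
r1 m[φ2→E] = [17, 21]
r1 m[φ2→N] = [19, 19]
r1 m[φ2→P] = [19, 19]
r1 m[φ3→E] = [4, 5]
r1 m[φ4→M] = [5, 9]
r1 m[M→φ0] = [1, 1]
r1 m[M→φ4] = [1, 1]
r1 m[E→φ2] = [1, 1]
r1 m[E→φ3] = [1, 1]
r1 m[N→φ1] = [1, 1]
r1 m[N→φ2] = [1, 1]
r1 m[P→φ2] = [1, 1]
r1 m[B→φ0] = [1, 1]
r1 m[B→φ1] = [1, 1]
r2 m[φ0→M] = [3, 13]
r2 m[φ0→B] = [7, 9]
r2 m[φ1→N] = [10, 8]
r2 m[φ1→B] = [5, 13]
r2 m[φ2→E] = [17, 21]
r2 m[φ2→N] = [19, 19]
r2 m[φ2→P] = [19, 19]
r2 m[φ3→E] = [4, 5]
r2 m[φ4→M] = [5, 9]
r2 m[M→φ0] = [5, 9]
r2 m[M→φ4] = [3, 13]
r2 m[E→φ2] = [4, 5]
r2 m[E→φ3] = [17, 21]
r2 m[N→φ1] = [19, 19]
r2 m[N→φ2] = [10, 8]
r2 m[P→φ2] = [1, 1]
r2 m[B→φ0] = [5, 13]
r2 m[B→φ1] = [7, 9]
r3 m[φ0→M] = [31, 121]
r3 m[φ0→B] = [59, 73]
r3 m[φ1→N] = [88, 64]
r3 m[φ1→B] = [95, 247]
r3 m[φ2→E] = [150, 192]
r3 m[φ2→N] = [88, 85]
r3 m[φ2→P] = [796, 764]
r3 m[φ3→E] = [4, 5]
r3 m[φ4→M] = [5, 9]
r3 m[M→φ0] = [5, 9]
r3 m[M→φ4] = [3, 13]
r3 m[E→φ2] = [4, 5]
r3 m[E→φ3] = [17, 21]
r3 m[N→φ1] = [19, 19]
r3 m[N→φ2] = [10, 8]
r3 m[P→φ2] = [1, 1]
r3 m[B→φ0] = [5, 13]
r3 m[B→φ1] = [7, 9]
r4 m[φ0→M] = [31, 121]
r4 m[φ0→B] = [59, 73]
r4 m[φ1→N] = [88, 64]
r4 m[φ1→B] = [95, 247]
r4 m[φ2→E] = [150, 192]
r4 m[φ2→N] = [88, 85]
r4 m[φ2→P] = [796, 764]
r4 m[φ3→E] = [4, 5]
r4 m[φ4→M] = [5, 9]
r4 m[M→φ0] = [5, 9]
r4 m[M→φ4] = [31, 121]
r4 m[E→φ2] = [4, 5]
r4 m[E→φ3] = [150, 192]
r4 m[N→φ1] = [88, 85]
r4 m[N→φ2] = [88, 64]
r4 m[P→φ2] = [1, 1]
r4 m[B→φ0] = [95, 247]
r4 m[B→φ1] = [59, 73]
r5 m[φ0→M] = [589, 2299]
r5 m[φ0→B] = [59, 73]
r5 m[φ1→N] = [716, 528]
r5 m[φ1→B] = [428, 1132]
r5 m[φ2→E] = [1256, 1632]
r5 m[φ2→N] = [88, 85]
r5 m[φ2→P] = [6768, 6416]
r5 m[φ3→E] = [4, 5]
r5 m[φ4→M] = [5, 9]
r5 m[M→φ0] = [5, 9]
r5 m[M→φ4] = [31, 121]
r5 m[E→φ2] = [4, 5]
r5 m[E→φ3] = [150, 192]
r5 m[N→φ1] = [88, 85]
r5 m[N→φ2] = [88, 64]
r5 m[P→φ2] = [1, 1]
r5 m[B→φ0] = [95, 247]
r5 m[B→φ1] = [59, 73]
r6 m[φ0→M] = [589, 2299]
r6 m[φ0→B] = [59, 73]
r6 m[φ1→N] = [716, 528]
r6 m[φ1→B] = [428, 1132]
r6 m[φ2→E] = [1256, 1632]
r6 m[φ2→N] = [88, 85]
r6 m[φ2→P] = [6768, 6416]
r6 m[φ3→E] = [4, 5]
r6 m[φ4→M] = [5, 9]
r6 m[M→φ0] = [5, 9]
r6 m[M→φ4] = [589, 2299]
r6 m[E→φ2] = [4, 5]
r6 m[E→φ3] = [1256, 1632]
r6 m[N→φ1] = [88, 85]
r6 m[N→φ2] = [716, 528]
r6 m[P→φ2] = [1, 1]
r6 m[B→φ0] = [428, 1132]
r6 m[B→φ1] = [59, 73]
r7 m[φ0→M] = [2692, 10492]
r7 m[φ0→B] = [59, 73]
r7 m[φ1→N] = [716, 528]
r7 m[φ1→B] = [428, 1132]
r7 m[φ2→E] = [10292, 13344]
r7 m[φ2→N] = [88, 85]
r7 m[φ2→P] = [55336, 52552]
r7 m[φ3→E] = [4, 5]
r7 m[φ4→M] = [5, 9]
r7 m[M→φ0] = [5, 9]
r7 m[M→φ4] = [589, 2299]
r7 m[E→φ2] = [4, 5]
r7 m[E→φ3] = [1256, 1632]
r7 m[N→φ1] = [88, 85]
r7 m[N→φ2] = [716, 528]
r7 m[P→φ2] = [1, 1]
r7 m[B→φ0] = [428, 1132]
r7 m[B→φ1] = [59, 73]
r8 m[φ0→M] = [2692, 10492]
r8 m[φ0→B] = [59, 73]
r8 m[φ1→N] = [716, 528]
r8 m[φ1→B] = [428, 1132]
r8 m[φ2→E] = [10292, 13344]
r8 m[φ2→N] = [88, 85]
r8 m[φ2→P] = [55336, 52552]
r8 m[φ3→E] = [4, 5]
r8 m[φ4→M] = [5, 9]
r8 m[M→φ0] = [5, 9]
r8 m[M→φ4] = [2692, 10492]
r8 m[E→φ2] = [4, 5]
r8 m[E→φ3] = [10292, 13344]
r8 m[N→φ1] = [88, 85]
r8 m[N→φ2] = [716, 528]
r8 m[P→φ2] = [1, 1]
r8 m[B→φ0] = [428, 1132]
r8 m[B→φ1] = [59, 73]
r9 m[φ0→M] = [2692, 10492]
r9 m[φ0→B] = [59, 73]
r9 m[φ1→N] = [716, 528]
r9 m[φ1→B] = [428, 1132]
r9 m[φ2→E] = [10292, 13344]
r9 m[φ2→N] = [88, 85]
r9 m[φ2→P] = [55336, 52552]
r9 m[φ3→E] = [4, 5]
r9 m[φ4→M] = [5, 9]
r9 m[M→φ0] = [5, 9]
r9 m[M→φ4] = [2692, 10492]
r9 m[E→φ2] = [4, 5]
r9 m[E→φ3] = [10292, 13344]
r9 m[N→φ1] = [88, 85]
r9 m[N→φ2] = [716, 528]
r9 m[P→φ2] = [1, 1]
r9 m[B→φ0] = [428, 1132]
r9 m[B→φ1] = [59, 73]
fixed point reached at round 9
b[M] = ⊗ incoming = [13460, 94428]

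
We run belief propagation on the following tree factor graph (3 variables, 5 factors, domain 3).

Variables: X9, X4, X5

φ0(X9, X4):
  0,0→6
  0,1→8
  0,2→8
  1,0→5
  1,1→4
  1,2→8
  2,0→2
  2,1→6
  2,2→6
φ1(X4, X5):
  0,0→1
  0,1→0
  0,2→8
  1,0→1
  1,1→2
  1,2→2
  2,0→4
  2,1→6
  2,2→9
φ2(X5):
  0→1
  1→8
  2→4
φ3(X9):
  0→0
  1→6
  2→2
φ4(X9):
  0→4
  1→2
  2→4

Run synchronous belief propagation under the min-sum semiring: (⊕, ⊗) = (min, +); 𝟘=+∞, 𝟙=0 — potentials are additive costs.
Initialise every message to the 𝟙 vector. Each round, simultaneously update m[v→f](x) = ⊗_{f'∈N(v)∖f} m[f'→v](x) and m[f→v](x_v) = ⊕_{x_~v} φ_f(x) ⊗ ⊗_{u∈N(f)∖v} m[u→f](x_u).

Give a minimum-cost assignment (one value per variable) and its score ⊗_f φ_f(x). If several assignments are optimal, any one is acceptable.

assignment: (X9=2, X4=0, X5=0); score = 10

init: all messages = 𝟙 over 3 values
r1 m[φ0→X9] = [6, 4, 2]
r1 m[φ0→X4] = [2, 4, 6]
r1 m[φ1→X4] = [0, 1, 4]
r1 m[φ1→X5] = [1, 0, 2]
r1 m[φ2→X5] = [1, 8, 4]
r1 m[φ3→X9] = [0, 6, 2]
r1 m[φ4→X9] = [4, 2, 4]
r1 m[X9→φ0] = [0, 0, 0]
r1 m[X9→φ3] = [0, 0, 0]
r1 m[X9→φ4] = [0, 0, 0]
r1 m[X4→φ0] = [0, 0, 0]
r1 m[X4→φ1] = [0, 0, 0]
r1 m[X5→φ1] = [0, 0, 0]
r1 m[X5→φ2] = [0, 0, 0]
r2 m[φ0→X9] = [6, 4, 2]
r2 m[φ0→X4] = [2, 4, 6]
r2 m[φ1→X4] = [0, 1, 4]
r2 m[φ1→X5] = [1, 0, 2]
r2 m[φ2→X5] = [1, 8, 4]
r2 m[φ3→X9] = [0, 6, 2]
r2 m[φ4→X9] = [4, 2, 4]
r2 m[X9→φ0] = [4, 8, 6]
r2 m[X9→φ3] = [10, 6, 6]
r2 m[X9→φ4] = [6, 10, 4]
r2 m[X4→φ0] = [0, 1, 4]
r2 m[X4→φ1] = [2, 4, 6]
r2 m[X5→φ1] = [1, 8, 4]
r2 m[X5→φ2] = [1, 0, 2]
r3 m[φ0→X9] = [6, 5, 2]
r3 m[φ0→X4] = [8, 12, 12]
r3 m[φ1→X4] = [2, 2, 5]
r3 m[φ1→X5] = [3, 2, 6]
r3 m[φ2→X5] = [1, 8, 4]
r3 m[φ3→X9] = [0, 6, 2]
r3 m[φ4→X9] = [4, 2, 4]
r3 m[X9→φ0] = [4, 8, 6]
r3 m[X9→φ3] = [10, 6, 6]
r3 m[X9→φ4] = [6, 10, 4]
r3 m[X4→φ0] = [0, 1, 4]
r3 m[X4→φ1] = [2, 4, 6]
r3 m[X5→φ1] = [1, 8, 4]
r3 m[X5→φ2] = [1, 0, 2]
r4 m[φ0→X9] = [6, 5, 2]
r4 m[φ0→X4] = [8, 12, 12]
r4 m[φ1→X4] = [2, 2, 5]
r4 m[φ1→X5] = [3, 2, 6]
r4 m[φ2→X5] = [1, 8, 4]
r4 m[φ3→X9] = [0, 6, 2]
r4 m[φ4→X9] = [4, 2, 4]
r4 m[X9→φ0] = [4, 8, 6]
r4 m[X9→φ3] = [10, 7, 6]
r4 m[X9→φ4] = [6, 11, 4]
r4 m[X4→φ0] = [2, 2, 5]
r4 m[X4→φ1] = [8, 12, 12]
r4 m[X5→φ1] = [1, 8, 4]
r4 m[X5→φ2] = [3, 2, 6]
r5 m[φ0→X9] = [8, 6, 4]
r5 m[φ0→X4] = [8, 12, 12]
r5 m[φ1→X4] = [2, 2, 5]
r5 m[φ1→X5] = [9, 8, 14]
r5 m[φ2→X5] = [1, 8, 4]
r5 m[φ3→X9] = [0, 6, 2]
r5 m[φ4→X9] = [4, 2, 4]
r5 m[X9→φ0] = [4, 8, 6]
r5 m[X9→φ3] = [10, 7, 6]
r5 m[X9→φ4] = [6, 11, 4]
r5 m[X4→φ0] = [2, 2, 5]
r5 m[X4→φ1] = [8, 12, 12]
r5 m[X5→φ1] = [1, 8, 4]
r5 m[X5→φ2] = [3, 2, 6]
r6 m[φ0→X9] = [8, 6, 4]
r6 m[φ0→X4] = [8, 12, 12]
r6 m[φ1→X4] = [2, 2, 5]
r6 m[φ1→X5] = [9, 8, 14]
r6 m[φ2→X5] = [1, 8, 4]
r6 m[φ3→X9] = [0, 6, 2]
r6 m[φ4→X9] = [4, 2, 4]
r6 m[X9→φ0] = [4, 8, 6]
r6 m[X9→φ3] = [12, 8, 8]
r6 m[X9→φ4] = [8, 12, 6]
r6 m[X4→φ0] = [2, 2, 5]
r6 m[X4→φ1] = [8, 12, 12]
r6 m[X5→φ1] = [1, 8, 4]
r6 m[X5→φ2] = [9, 8, 14]
r7 m[φ0→X9] = [8, 6, 4]
r7 m[φ0→X4] = [8, 12, 12]
r7 m[φ1→X4] = [2, 2, 5]
r7 m[φ1→X5] = [9, 8, 14]
r7 m[φ2→X5] = [1, 8, 4]
r7 m[φ3→X9] = [0, 6, 2]
r7 m[φ4→X9] = [4, 2, 4]
r7 m[X9→φ0] = [4, 8, 6]
r7 m[X9→φ3] = [12, 8, 8]
r7 m[X9→φ4] = [8, 12, 6]
r7 m[X4→φ0] = [2, 2, 5]
r7 m[X4→φ1] = [8, 12, 12]
r7 m[X5→φ1] = [1, 8, 4]
r7 m[X5→φ2] = [9, 8, 14]
fixed point reached at round 7
traceback from X9: (X9=2, X4=0, X5=0), score=10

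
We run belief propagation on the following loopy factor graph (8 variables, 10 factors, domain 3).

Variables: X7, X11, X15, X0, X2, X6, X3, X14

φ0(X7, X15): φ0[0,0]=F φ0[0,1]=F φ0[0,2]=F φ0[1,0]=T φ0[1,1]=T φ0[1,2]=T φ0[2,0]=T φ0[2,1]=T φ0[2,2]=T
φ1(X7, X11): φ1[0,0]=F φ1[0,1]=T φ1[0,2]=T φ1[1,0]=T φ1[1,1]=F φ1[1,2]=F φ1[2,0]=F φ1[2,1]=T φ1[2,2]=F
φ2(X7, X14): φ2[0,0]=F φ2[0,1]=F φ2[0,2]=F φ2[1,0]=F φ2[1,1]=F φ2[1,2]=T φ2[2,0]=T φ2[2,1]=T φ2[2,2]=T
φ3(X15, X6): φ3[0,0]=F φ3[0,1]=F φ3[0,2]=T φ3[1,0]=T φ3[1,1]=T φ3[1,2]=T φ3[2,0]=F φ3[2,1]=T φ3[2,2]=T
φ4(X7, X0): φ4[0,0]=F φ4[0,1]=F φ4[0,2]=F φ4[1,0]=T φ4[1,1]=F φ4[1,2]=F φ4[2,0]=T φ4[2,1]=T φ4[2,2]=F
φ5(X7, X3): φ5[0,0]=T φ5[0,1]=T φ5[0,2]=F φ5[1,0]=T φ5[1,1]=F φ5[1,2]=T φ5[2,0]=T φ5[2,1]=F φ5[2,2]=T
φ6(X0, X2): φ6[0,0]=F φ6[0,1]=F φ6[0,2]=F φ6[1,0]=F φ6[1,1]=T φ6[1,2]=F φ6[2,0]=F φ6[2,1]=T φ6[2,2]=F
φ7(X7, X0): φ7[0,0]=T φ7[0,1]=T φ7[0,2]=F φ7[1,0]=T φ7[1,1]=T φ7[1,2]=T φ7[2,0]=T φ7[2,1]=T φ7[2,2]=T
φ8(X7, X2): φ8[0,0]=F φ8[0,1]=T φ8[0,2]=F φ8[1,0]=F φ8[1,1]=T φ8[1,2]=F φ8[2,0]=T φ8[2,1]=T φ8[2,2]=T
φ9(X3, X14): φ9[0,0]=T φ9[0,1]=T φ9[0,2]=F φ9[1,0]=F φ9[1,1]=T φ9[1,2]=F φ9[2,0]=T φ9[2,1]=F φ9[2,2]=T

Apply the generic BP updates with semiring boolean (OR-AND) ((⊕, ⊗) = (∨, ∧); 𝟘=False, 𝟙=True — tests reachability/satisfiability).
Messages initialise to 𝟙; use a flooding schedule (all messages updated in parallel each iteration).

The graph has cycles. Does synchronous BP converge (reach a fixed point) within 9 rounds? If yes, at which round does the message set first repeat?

CONVERGED at round 6

init: all messages = 𝟙 over 3 values
r1 m[φ0→X7] = [F, T, T]
r1 m[φ0→X15] = [T, T, T]
r1 m[φ1→X7] = [T, T, T]
r1 m[φ1→X11] = [T, T, T]
r1 m[φ2→X7] = [F, T, T]
r1 m[φ2→X14] = [T, T, T]
r1 m[φ3→X15] = [T, T, T]
r1 m[φ3→X6] = [T, T, T]
r1 m[φ4→X7] = [F, T, T]
r1 m[φ4→X0] = [T, T, F]
r1 m[φ5→X7] = [T, T, T]
r1 m[φ5→X3] = [T, T, T]
r1 m[φ6→X0] = [F, T, T]
r1 m[φ6→X2] = [F, T, F]
r1 m[φ7→X7] = [T, T, T]
r1 m[φ7→X0] = [T, T, T]
r1 m[φ8→X7] = [T, T, T]
r1 m[φ8→X2] = [T, T, T]
r1 m[φ9→X3] = [T, T, T]
r1 m[φ9→X14] = [T, T, T]
r1 m[X7→φ0] = [T, T, T]
r1 m[X7→φ1] = [T, T, T]
r1 m[X7→φ2] = [T, T, T]
r1 m[X7→φ4] = [T, T, T]
r1 m[X7→φ5] = [T, T, T]
r1 m[X7→φ7] = [T, T, T]
r1 m[X7→φ8] = [T, T, T]
r1 m[X11→φ1] = [T, T, T]
r1 m[X15→φ0] = [T, T, T]
r1 m[X15→φ3] = [T, T, T]
r1 m[X0→φ4] = [T, T, T]
r1 m[X0→φ6] = [T, T, T]
r1 m[X0→φ7] = [T, T, T]
r1 m[X2→φ6] = [T, T, T]
r1 m[X2→φ8] = [T, T, T]
r1 m[X6→φ3] = [T, T, T]
r1 m[X3→φ5] = [T, T, T]
r1 m[X3→φ9] = [T, T, T]
r1 m[X14→φ2] = [T, T, T]
r1 m[X14→φ9] = [T, T, T]
r2 m[φ0→X7] = [F, T, T]
r2 m[φ0→X15] = [T, T, T]
r2 m[φ1→X7] = [T, T, T]
r2 m[φ1→X11] = [T, T, T]
r2 m[φ2→X7] = [F, T, T]
r2 m[φ2→X14] = [T, T, T]
r2 m[φ3→X15] = [T, T, T]
r2 m[φ3→X6] = [T, T, T]
r2 m[φ4→X7] = [F, T, T]
r2 m[φ4→X0] = [T, T, F]
r2 m[φ5→X7] = [T, T, T]
r2 m[φ5→X3] = [T, T, T]
r2 m[φ6→X0] = [F, T, T]
r2 m[φ6→X2] = [F, T, F]
r2 m[φ7→X7] = [T, T, T]
r2 m[φ7→X0] = [T, T, T]
r2 m[φ8→X7] = [T, T, T]
r2 m[φ8→X2] = [T, T, T]
r2 m[φ9→X3] = [T, T, T]
r2 m[φ9→X14] = [T, T, T]
r2 m[X7→φ0] = [F, T, T]
r2 m[X7→φ1] = [F, T, T]
r2 m[X7→φ2] = [F, T, T]
r2 m[X7→φ4] = [F, T, T]
r2 m[X7→φ5] = [F, T, T]
r2 m[X7→φ7] = [F, T, T]
r2 m[X7→φ8] = [F, T, T]
r2 m[X11→φ1] = [T, T, T]
r2 m[X15→φ0] = [T, T, T]
r2 m[X15→φ3] = [T, T, T]
r2 m[X0→φ4] = [F, T, T]
r2 m[X0→φ6] = [T, T, F]
r2 m[X0→φ7] = [F, T, F]
r2 m[X2→φ6] = [T, T, T]
r2 m[X2→φ8] = [F, T, F]
r2 m[X6→φ3] = [T, T, T]
r2 m[X3→φ5] = [T, T, T]
r2 m[X3→φ9] = [T, T, T]
r2 m[X14→φ2] = [T, T, T]
r2 m[X14→φ9] = [T, T, T]
r3 m[φ0→X7] = [F, T, T]
r3 m[φ0→X15] = [T, T, T]
r3 m[φ1→X7] = [T, T, T]
r3 m[φ1→X11] = [T, T, F]
r3 m[φ2→X7] = [F, T, T]
r3 m[φ2→X14] = [T, T, T]
r3 m[φ3→X15] = [T, T, T]
r3 m[φ3→X6] = [T, T, T]
r3 m[φ4→X7] = [F, F, T]
r3 m[φ4→X0] = [T, T, F]
r3 m[φ5→X7] = [T, T, T]
r3 m[φ5→X3] = [T, F, T]
r3 m[φ6→X0] = [F, T, T]
r3 m[φ6→X2] = [F, T, F]
r3 m[φ7→X7] = [T, T, T]
r3 m[φ7→X0] = [T, T, T]
r3 m[φ8→X7] = [T, T, T]
r3 m[φ8→X2] = [T, T, T]
r3 m[φ9→X3] = [T, T, T]
r3 m[φ9→X14] = [T, T, T]
r3 m[X7→φ0] = [F, T, T]
r3 m[X7→φ1] = [F, T, T]
r3 m[X7→φ2] = [F, T, T]
r3 m[X7→φ4] = [F, T, T]
r3 m[X7→φ5] = [F, T, T]
r3 m[X7→φ7] = [F, T, T]
r3 m[X7→φ8] = [F, T, T]
r3 m[X11→φ1] = [T, T, T]
r3 m[X15→φ0] = [T, T, T]
r3 m[X15→φ3] = [T, T, T]
r3 m[X0→φ4] = [F, T, T]
r3 m[X0→φ6] = [T, T, F]
r3 m[X0→φ7] = [F, T, F]
r3 m[X2→φ6] = [T, T, T]
r3 m[X2→φ8] = [F, T, F]
r3 m[X6→φ3] = [T, T, T]
r3 m[X3→φ5] = [T, T, T]
r3 m[X3→φ9] = [T, T, T]
r3 m[X14→φ2] = [T, T, T]
r3 m[X14→φ9] = [T, T, T]
r4 m[φ0→X7] = [F, T, T]
r4 m[φ0→X15] = [T, T, T]
r4 m[φ1→X7] = [T, T, T]
r4 m[φ1→X11] = [T, T, F]
r4 m[φ2→X7] = [F, T, T]
r4 m[φ2→X14] = [T, T, T]
r4 m[φ3→X15] = [T, T, T]
r4 m[φ3→X6] = [T, T, T]
r4 m[φ4→X7] = [F, F, T]
r4 m[φ4→X0] = [T, T, F]
r4 m[φ5→X7] = [T, T, T]
r4 m[φ5→X3] = [T, F, T]
r4 m[φ6→X0] = [F, T, T]
r4 m[φ6→X2] = [F, T, F]
r4 m[φ7→X7] = [T, T, T]
r4 m[φ7→X0] = [T, T, T]
r4 m[φ8→X7] = [T, T, T]
r4 m[φ8→X2] = [T, T, T]
r4 m[φ9→X3] = [T, T, T]
r4 m[φ9→X14] = [T, T, T]
r4 m[X7→φ0] = [F, F, T]
r4 m[X7→φ1] = [F, F, T]
r4 m[X7→φ2] = [F, F, T]
r4 m[X7→φ4] = [F, T, T]
r4 m[X7→φ5] = [F, F, T]
r4 m[X7→φ7] = [F, F, T]
r4 m[X7→φ8] = [F, F, T]
r4 m[X11→φ1] = [T, T, T]
r4 m[X15→φ0] = [T, T, T]
r4 m[X15→φ3] = [T, T, T]
r4 m[X0→φ4] = [F, T, T]
r4 m[X0→φ6] = [T, T, F]
r4 m[X0→φ7] = [F, T, F]
r4 m[X2→φ6] = [T, T, T]
r4 m[X2→φ8] = [F, T, F]
r4 m[X6→φ3] = [T, T, T]
r4 m[X3→φ5] = [T, T, T]
r4 m[X3→φ9] = [T, F, T]
r4 m[X14→φ2] = [T, T, T]
r4 m[X14→φ9] = [T, T, T]
r5 m[φ0→X7] = [F, T, T]
r5 m[φ0→X15] = [T, T, T]
r5 m[φ1→X7] = [T, T, T]
r5 m[φ1→X11] = [F, T, F]
r5 m[φ2→X7] = [F, T, T]
r5 m[φ2→X14] = [T, T, T]
r5 m[φ3→X15] = [T, T, T]
r5 m[φ3→X6] = [T, T, T]
r5 m[φ4→X7] = [F, F, T]
r5 m[φ4→X0] = [T, T, F]
r5 m[φ5→X7] = [T, T, T]
r5 m[φ5→X3] = [T, F, T]
r5 m[φ6→X0] = [F, T, T]
r5 m[φ6→X2] = [F, T, F]
r5 m[φ7→X7] = [T, T, T]
r5 m[φ7→X0] = [T, T, T]
r5 m[φ8→X7] = [T, T, T]
r5 m[φ8→X2] = [T, T, T]
r5 m[φ9→X3] = [T, T, T]
r5 m[φ9→X14] = [T, T, T]
r5 m[X7→φ0] = [F, F, T]
r5 m[X7→φ1] = [F, F, T]
r5 m[X7→φ2] = [F, F, T]
r5 m[X7→φ4] = [F, T, T]
r5 m[X7→φ5] = [F, F, T]
r5 m[X7→φ7] = [F, F, T]
r5 m[X7→φ8] = [F, F, T]
r5 m[X11→φ1] = [T, T, T]
r5 m[X15→φ0] = [T, T, T]
r5 m[X15→φ3] = [T, T, T]
r5 m[X0→φ4] = [F, T, T]
r5 m[X0→φ6] = [T, T, F]
r5 m[X0→φ7] = [F, T, F]
r5 m[X2→φ6] = [T, T, T]
r5 m[X2→φ8] = [F, T, F]
r5 m[X6→φ3] = [T, T, T]
r5 m[X3→φ5] = [T, T, T]
r5 m[X3→φ9] = [T, F, T]
r5 m[X14→φ2] = [T, T, T]
r5 m[X14→φ9] = [T, T, T]
r6 m[φ0→X7] = [F, T, T]
r6 m[φ0→X15] = [T, T, T]
r6 m[φ1→X7] = [T, T, T]
r6 m[φ1→X11] = [F, T, F]
r6 m[φ2→X7] = [F, T, T]
r6 m[φ2→X14] = [T, T, T]
r6 m[φ3→X15] = [T, T, T]
r6 m[φ3→X6] = [T, T, T]
r6 m[φ4→X7] = [F, F, T]
r6 m[φ4→X0] = [T, T, F]
r6 m[φ5→X7] = [T, T, T]
r6 m[φ5→X3] = [T, F, T]
r6 m[φ6→X0] = [F, T, T]
r6 m[φ6→X2] = [F, T, F]
r6 m[φ7→X7] = [T, T, T]
r6 m[φ7→X0] = [T, T, T]
r6 m[φ8→X7] = [T, T, T]
r6 m[φ8→X2] = [T, T, T]
r6 m[φ9→X3] = [T, T, T]
r6 m[φ9→X14] = [T, T, T]
r6 m[X7→φ0] = [F, F, T]
r6 m[X7→φ1] = [F, F, T]
r6 m[X7→φ2] = [F, F, T]
r6 m[X7→φ4] = [F, T, T]
r6 m[X7→φ5] = [F, F, T]
r6 m[X7→φ7] = [F, F, T]
r6 m[X7→φ8] = [F, F, T]
r6 m[X11→φ1] = [T, T, T]
r6 m[X15→φ0] = [T, T, T]
r6 m[X15→φ3] = [T, T, T]
r6 m[X0→φ4] = [F, T, T]
r6 m[X0→φ6] = [T, T, F]
r6 m[X0→φ7] = [F, T, F]
r6 m[X2→φ6] = [T, T, T]
r6 m[X2→φ8] = [F, T, F]
r6 m[X6→φ3] = [T, T, T]
r6 m[X3→φ5] = [T, T, T]
r6 m[X3→φ9] = [T, F, T]
r6 m[X14→φ2] = [T, T, T]
r6 m[X14→φ9] = [T, T, T]
fixed point reached at round 6
messages reach a fixed point at round 6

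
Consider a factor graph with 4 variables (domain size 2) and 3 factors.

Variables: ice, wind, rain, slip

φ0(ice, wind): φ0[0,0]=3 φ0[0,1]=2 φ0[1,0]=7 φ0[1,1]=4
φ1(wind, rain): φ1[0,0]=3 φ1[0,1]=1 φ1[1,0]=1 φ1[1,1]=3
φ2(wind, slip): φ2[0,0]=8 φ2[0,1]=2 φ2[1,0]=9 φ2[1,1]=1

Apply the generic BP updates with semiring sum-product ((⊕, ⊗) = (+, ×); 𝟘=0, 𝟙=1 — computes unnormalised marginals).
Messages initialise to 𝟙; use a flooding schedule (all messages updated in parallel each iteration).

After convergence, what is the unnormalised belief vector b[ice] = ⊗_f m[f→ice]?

init: all messages = 𝟙 over 2 values
r1 m[φ0→ice] = [5, 11]
r1 m[φ0→wind] = [10, 6]
r1 m[φ1→wind] = [4, 4]
r1 m[φ1→rain] = [4, 4]
r1 m[φ2→wind] = [10, 10]
r1 m[φ2→slip] = [17, 3]
r1 m[ice→φ0] = [1, 1]
r1 m[wind→φ0] = [1, 1]
r1 m[wind→φ1] = [1, 1]
r1 m[wind→φ2] = [1, 1]
r1 m[rain→φ1] = [1, 1]
r1 m[slip→φ2] = [1, 1]
r2 m[φ0→ice] = [5, 11]
r2 m[φ0→wind] = [10, 6]
r2 m[φ1→wind] = [4, 4]
r2 m[φ1→rain] = [4, 4]
r2 m[φ2→wind] = [10, 10]
r2 m[φ2→slip] = [17, 3]
r2 m[ice→φ0] = [1, 1]
r2 m[wind→φ0] = [40, 40]
r2 m[wind→φ1] = [100, 60]
r2 m[wind→φ2] = [40, 24]
r2 m[rain→φ1] = [1, 1]
r2 m[slip→φ2] = [1, 1]
r3 m[φ0→ice] = [200, 440]
r3 m[φ0→wind] = [10, 6]
r3 m[φ1→wind] = [4, 4]
r3 m[φ1→rain] = [360, 280]
r3 m[φ2→wind] = [10, 10]
r3 m[φ2→slip] = [536, 104]
r3 m[ice→φ0] = [1, 1]
r3 m[wind→φ0] = [40, 40]
r3 m[wind→φ1] = [100, 60]
r3 m[wind→φ2] = [40, 24]
r3 m[rain→φ1] = [1, 1]
r3 m[slip→φ2] = [1, 1]
r4 m[φ0→ice] = [200, 440]
r4 m[φ0→wind] = [10, 6]
r4 m[φ1→wind] = [4, 4]
r4 m[φ1→rain] = [360, 280]
r4 m[φ2→wind] = [10, 10]
r4 m[φ2→slip] = [536, 104]
r4 m[ice→φ0] = [1, 1]
r4 m[wind→φ0] = [40, 40]
r4 m[wind→φ1] = [100, 60]
r4 m[wind→φ2] = [40, 24]
r4 m[rain→φ1] = [1, 1]
r4 m[slip→φ2] = [1, 1]
fixed point reached at round 4
b[ice] = ⊗ incoming = [200, 440]

b[ice] = [200, 440]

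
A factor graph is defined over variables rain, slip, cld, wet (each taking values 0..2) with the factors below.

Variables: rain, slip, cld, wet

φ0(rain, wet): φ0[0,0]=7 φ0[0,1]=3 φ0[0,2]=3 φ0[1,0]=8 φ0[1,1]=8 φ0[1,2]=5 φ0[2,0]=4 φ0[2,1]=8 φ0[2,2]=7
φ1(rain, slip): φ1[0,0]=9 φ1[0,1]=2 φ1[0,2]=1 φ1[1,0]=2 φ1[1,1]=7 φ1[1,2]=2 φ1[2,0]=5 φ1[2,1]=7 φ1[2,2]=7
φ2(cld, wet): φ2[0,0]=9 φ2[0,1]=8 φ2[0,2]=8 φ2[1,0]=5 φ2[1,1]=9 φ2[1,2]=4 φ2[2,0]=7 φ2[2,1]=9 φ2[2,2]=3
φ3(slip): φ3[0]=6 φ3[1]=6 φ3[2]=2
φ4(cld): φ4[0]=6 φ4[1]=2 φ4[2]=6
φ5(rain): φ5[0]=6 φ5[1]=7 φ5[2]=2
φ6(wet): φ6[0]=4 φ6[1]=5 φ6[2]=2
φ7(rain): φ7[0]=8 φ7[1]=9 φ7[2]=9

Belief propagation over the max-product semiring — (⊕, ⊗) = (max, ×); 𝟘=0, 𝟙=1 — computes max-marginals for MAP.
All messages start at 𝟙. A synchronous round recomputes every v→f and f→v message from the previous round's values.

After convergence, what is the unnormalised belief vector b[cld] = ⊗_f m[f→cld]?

init: all messages = 𝟙 over 3 values
r1 m[φ0→rain] = [7, 8, 8]
r1 m[φ0→wet] = [8, 8, 7]
r1 m[φ1→rain] = [9, 7, 7]
r1 m[φ1→slip] = [9, 7, 7]
r1 m[φ2→cld] = [9, 9, 9]
r1 m[φ2→wet] = [9, 9, 8]
r1 m[φ3→slip] = [6, 6, 2]
r1 m[φ4→cld] = [6, 2, 6]
r1 m[φ5→rain] = [6, 7, 2]
r1 m[φ6→wet] = [4, 5, 2]
r1 m[φ7→rain] = [8, 9, 9]
r1 m[rain→φ0] = [1, 1, 1]
r1 m[rain→φ1] = [1, 1, 1]
r1 m[rain→φ5] = [1, 1, 1]
r1 m[rain→φ7] = [1, 1, 1]
r1 m[slip→φ1] = [1, 1, 1]
r1 m[slip→φ3] = [1, 1, 1]
r1 m[cld→φ2] = [1, 1, 1]
r1 m[cld→φ4] = [1, 1, 1]
r1 m[wet→φ0] = [1, 1, 1]
r1 m[wet→φ2] = [1, 1, 1]
r1 m[wet→φ6] = [1, 1, 1]
r2 m[φ0→rain] = [7, 8, 8]
r2 m[φ0→wet] = [8, 8, 7]
r2 m[φ1→rain] = [9, 7, 7]
r2 m[φ1→slip] = [9, 7, 7]
r2 m[φ2→cld] = [9, 9, 9]
r2 m[φ2→wet] = [9, 9, 8]
r2 m[φ3→slip] = [6, 6, 2]
r2 m[φ4→cld] = [6, 2, 6]
r2 m[φ5→rain] = [6, 7, 2]
r2 m[φ6→wet] = [4, 5, 2]
r2 m[φ7→rain] = [8, 9, 9]
r2 m[rain→φ0] = [432, 441, 126]
r2 m[rain→φ1] = [336, 504, 144]
r2 m[rain→φ5] = [504, 504, 504]
r2 m[rain→φ7] = [378, 392, 112]
r2 m[slip→φ1] = [6, 6, 2]
r2 m[slip→φ3] = [9, 7, 7]
r2 m[cld→φ2] = [6, 2, 6]
r2 m[cld→φ4] = [9, 9, 9]
r2 m[wet→φ0] = [36, 45, 16]
r2 m[wet→φ2] = [32, 40, 14]
r2 m[wet→φ6] = [72, 72, 56]
r3 m[φ0→rain] = [252, 360, 360]
r3 m[φ0→wet] = [3528, 3528, 2205]
r3 m[φ1→rain] = [54, 42, 42]
r3 m[φ1→slip] = [3024, 3528, 1008]
r3 m[φ2→cld] = [320, 360, 360]
r3 m[φ2→wet] = [54, 54, 48]
r3 m[φ3→slip] = [6, 6, 2]
r3 m[φ4→cld] = [6, 2, 6]
r3 m[φ5→rain] = [6, 7, 2]
r3 m[φ6→wet] = [4, 5, 2]
r3 m[φ7→rain] = [8, 9, 9]
r3 m[rain→φ0] = [432, 441, 126]
r3 m[rain→φ1] = [336, 504, 144]
r3 m[rain→φ5] = [504, 504, 504]
r3 m[rain→φ7] = [378, 392, 112]
r3 m[slip→φ1] = [6, 6, 2]
r3 m[slip→φ3] = [9, 7, 7]
r3 m[cld→φ2] = [6, 2, 6]
r3 m[cld→φ4] = [9, 9, 9]
r3 m[wet→φ0] = [36, 45, 16]
r3 m[wet→φ2] = [32, 40, 14]
r3 m[wet→φ6] = [72, 72, 56]
r4 m[φ0→rain] = [252, 360, 360]
r4 m[φ0→wet] = [3528, 3528, 2205]
r4 m[φ1→rain] = [54, 42, 42]
r4 m[φ1→slip] = [3024, 3528, 1008]
r4 m[φ2→cld] = [320, 360, 360]
r4 m[φ2→wet] = [54, 54, 48]
r4 m[φ3→slip] = [6, 6, 2]
r4 m[φ4→cld] = [6, 2, 6]
r4 m[φ5→rain] = [6, 7, 2]
r4 m[φ6→wet] = [4, 5, 2]
r4 m[φ7→rain] = [8, 9, 9]
r4 m[rain→φ0] = [2592, 2646, 756]
r4 m[rain→φ1] = [12096, 22680, 6480]
r4 m[rain→φ5] = [108864, 136080, 136080]
r4 m[rain→φ7] = [81648, 105840, 30240]
r4 m[slip→φ1] = [6, 6, 2]
r4 m[slip→φ3] = [3024, 3528, 1008]
r4 m[cld→φ2] = [6, 2, 6]
r4 m[cld→φ4] = [320, 360, 360]
r4 m[wet→φ0] = [216, 270, 96]
r4 m[wet→φ2] = [14112, 17640, 4410]
r4 m[wet→φ6] = [190512, 190512, 105840]
r5 m[φ0→rain] = [1512, 2160, 2160]
r5 m[φ0→wet] = [21168, 21168, 13230]
r5 m[φ1→rain] = [54, 42, 42]
r5 m[φ1→slip] = [108864, 158760, 45360]
r5 m[φ2→cld] = [141120, 158760, 158760]
r5 m[φ2→wet] = [54, 54, 48]
r5 m[φ3→slip] = [6, 6, 2]
r5 m[φ4→cld] = [6, 2, 6]
r5 m[φ5→rain] = [6, 7, 2]
r5 m[φ6→wet] = [4, 5, 2]
r5 m[φ7→rain] = [8, 9, 9]
r5 m[rain→φ0] = [2592, 2646, 756]
r5 m[rain→φ1] = [12096, 22680, 6480]
r5 m[rain→φ5] = [108864, 136080, 136080]
r5 m[rain→φ7] = [81648, 105840, 30240]
r5 m[slip→φ1] = [6, 6, 2]
r5 m[slip→φ3] = [3024, 3528, 1008]
r5 m[cld→φ2] = [6, 2, 6]
r5 m[cld→φ4] = [320, 360, 360]
r5 m[wet→φ0] = [216, 270, 96]
r5 m[wet→φ2] = [14112, 17640, 4410]
r5 m[wet→φ6] = [190512, 190512, 105840]
r6 m[φ0→rain] = [1512, 2160, 2160]
r6 m[φ0→wet] = [21168, 21168, 13230]
r6 m[φ1→rain] = [54, 42, 42]
r6 m[φ1→slip] = [108864, 158760, 45360]
r6 m[φ2→cld] = [141120, 158760, 158760]
r6 m[φ2→wet] = [54, 54, 48]
r6 m[φ3→slip] = [6, 6, 2]
r6 m[φ4→cld] = [6, 2, 6]
r6 m[φ5→rain] = [6, 7, 2]
r6 m[φ6→wet] = [4, 5, 2]
r6 m[φ7→rain] = [8, 9, 9]
r6 m[rain→φ0] = [2592, 2646, 756]
r6 m[rain→φ1] = [72576, 136080, 38880]
r6 m[rain→φ5] = [653184, 816480, 816480]
r6 m[rain→φ7] = [489888, 635040, 181440]
r6 m[slip→φ1] = [6, 6, 2]
r6 m[slip→φ3] = [108864, 158760, 45360]
r6 m[cld→φ2] = [6, 2, 6]
r6 m[cld→φ4] = [141120, 158760, 158760]
r6 m[wet→φ0] = [216, 270, 96]
r6 m[wet→φ2] = [84672, 105840, 26460]
r6 m[wet→φ6] = [1143072, 1143072, 635040]
r7 m[φ0→rain] = [1512, 2160, 2160]
r7 m[φ0→wet] = [21168, 21168, 13230]
r7 m[φ1→rain] = [54, 42, 42]
r7 m[φ1→slip] = [653184, 952560, 272160]
r7 m[φ2→cld] = [846720, 952560, 952560]
r7 m[φ2→wet] = [54, 54, 48]
r7 m[φ3→slip] = [6, 6, 2]
r7 m[φ4→cld] = [6, 2, 6]
r7 m[φ5→rain] = [6, 7, 2]
r7 m[φ6→wet] = [4, 5, 2]
r7 m[φ7→rain] = [8, 9, 9]
r7 m[rain→φ0] = [2592, 2646, 756]
r7 m[rain→φ1] = [72576, 136080, 38880]
r7 m[rain→φ5] = [653184, 816480, 816480]
r7 m[rain→φ7] = [489888, 635040, 181440]
r7 m[slip→φ1] = [6, 6, 2]
r7 m[slip→φ3] = [108864, 158760, 45360]
r7 m[cld→φ2] = [6, 2, 6]
r7 m[cld→φ4] = [141120, 158760, 158760]
r7 m[wet→φ0] = [216, 270, 96]
r7 m[wet→φ2] = [84672, 105840, 26460]
r7 m[wet→φ6] = [1143072, 1143072, 635040]
r8 m[φ0→rain] = [1512, 2160, 2160]
r8 m[φ0→wet] = [21168, 21168, 13230]
r8 m[φ1→rain] = [54, 42, 42]
r8 m[φ1→slip] = [653184, 952560, 272160]
r8 m[φ2→cld] = [846720, 952560, 952560]
r8 m[φ2→wet] = [54, 54, 48]
r8 m[φ3→slip] = [6, 6, 2]
r8 m[φ4→cld] = [6, 2, 6]
r8 m[φ5→rain] = [6, 7, 2]
r8 m[φ6→wet] = [4, 5, 2]
r8 m[φ7→rain] = [8, 9, 9]
r8 m[rain→φ0] = [2592, 2646, 756]
r8 m[rain→φ1] = [72576, 136080, 38880]
r8 m[rain→φ5] = [653184, 816480, 816480]
r8 m[rain→φ7] = [489888, 635040, 181440]
r8 m[slip→φ1] = [6, 6, 2]
r8 m[slip→φ3] = [653184, 952560, 272160]
r8 m[cld→φ2] = [6, 2, 6]
r8 m[cld→φ4] = [846720, 952560, 952560]
r8 m[wet→φ0] = [216, 270, 96]
r8 m[wet→φ2] = [84672, 105840, 26460]
r8 m[wet→φ6] = [1143072, 1143072, 635040]
r9 m[φ0→rain] = [1512, 2160, 2160]
r9 m[φ0→wet] = [21168, 21168, 13230]
r9 m[φ1→rain] = [54, 42, 42]
r9 m[φ1→slip] = [653184, 952560, 272160]
r9 m[φ2→cld] = [846720, 952560, 952560]
r9 m[φ2→wet] = [54, 54, 48]
r9 m[φ3→slip] = [6, 6, 2]
r9 m[φ4→cld] = [6, 2, 6]
r9 m[φ5→rain] = [6, 7, 2]
r9 m[φ6→wet] = [4, 5, 2]
r9 m[φ7→rain] = [8, 9, 9]
r9 m[rain→φ0] = [2592, 2646, 756]
r9 m[rain→φ1] = [72576, 136080, 38880]
r9 m[rain→φ5] = [653184, 816480, 816480]
r9 m[rain→φ7] = [489888, 635040, 181440]
r9 m[slip→φ1] = [6, 6, 2]
r9 m[slip→φ3] = [653184, 952560, 272160]
r9 m[cld→φ2] = [6, 2, 6]
r9 m[cld→φ4] = [846720, 952560, 952560]
r9 m[wet→φ0] = [216, 270, 96]
r9 m[wet→φ2] = [84672, 105840, 26460]
r9 m[wet→φ6] = [1143072, 1143072, 635040]
fixed point reached at round 9
b[cld] = ⊗ incoming = [5080320, 1905120, 5715360]

b[cld] = [5080320, 1905120, 5715360]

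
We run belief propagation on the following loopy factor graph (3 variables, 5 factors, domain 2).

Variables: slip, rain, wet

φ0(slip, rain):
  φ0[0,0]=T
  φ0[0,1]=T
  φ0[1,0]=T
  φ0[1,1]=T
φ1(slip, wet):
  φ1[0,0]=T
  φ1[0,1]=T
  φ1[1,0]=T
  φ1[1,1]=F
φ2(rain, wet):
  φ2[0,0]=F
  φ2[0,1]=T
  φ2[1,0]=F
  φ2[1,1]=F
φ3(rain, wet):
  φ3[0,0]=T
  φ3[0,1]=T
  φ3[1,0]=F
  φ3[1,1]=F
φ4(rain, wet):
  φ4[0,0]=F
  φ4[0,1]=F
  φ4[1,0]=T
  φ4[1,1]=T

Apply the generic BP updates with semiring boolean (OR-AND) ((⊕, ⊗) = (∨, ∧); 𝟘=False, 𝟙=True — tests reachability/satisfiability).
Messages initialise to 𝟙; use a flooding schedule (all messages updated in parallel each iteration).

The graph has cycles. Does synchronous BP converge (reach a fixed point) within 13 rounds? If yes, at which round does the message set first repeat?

CONVERGED at round 8

init: all messages = 𝟙 over 2 values
r1 m[φ0→slip] = [T, T]
r1 m[φ0→rain] = [T, T]
r1 m[φ1→slip] = [T, T]
r1 m[φ1→wet] = [T, T]
r1 m[φ2→rain] = [T, F]
r1 m[φ2→wet] = [F, T]
r1 m[φ3→rain] = [T, F]
r1 m[φ3→wet] = [T, T]
r1 m[φ4→rain] = [F, T]
r1 m[φ4→wet] = [T, T]
r1 m[slip→φ0] = [T, T]
r1 m[slip→φ1] = [T, T]
r1 m[rain→φ0] = [T, T]
r1 m[rain→φ2] = [T, T]
r1 m[rain→φ3] = [T, T]
r1 m[rain→φ4] = [T, T]
r1 m[wet→φ1] = [T, T]
r1 m[wet→φ2] = [T, T]
r1 m[wet→φ3] = [T, T]
r1 m[wet→φ4] = [T, T]
r2 m[φ0→slip] = [T, T]
r2 m[φ0→rain] = [T, T]
r2 m[φ1→slip] = [T, T]
r2 m[φ1→wet] = [T, T]
r2 m[φ2→rain] = [T, F]
r2 m[φ2→wet] = [F, T]
r2 m[φ3→rain] = [T, F]
r2 m[φ3→wet] = [T, T]
r2 m[φ4→rain] = [F, T]
r2 m[φ4→wet] = [T, T]
r2 m[slip→φ0] = [T, T]
r2 m[slip→φ1] = [T, T]
r2 m[rain→φ0] = [F, F]
r2 m[rain→φ2] = [F, F]
r2 m[rain→φ3] = [F, F]
r2 m[rain→φ4] = [T, F]
r2 m[wet→φ1] = [F, T]
r2 m[wet→φ2] = [T, T]
r2 m[wet→φ3] = [F, T]
r2 m[wet→φ4] = [F, T]
r3 m[φ0→slip] = [F, F]
r3 m[φ0→rain] = [T, T]
r3 m[φ1→slip] = [T, F]
r3 m[φ1→wet] = [T, T]
r3 m[φ2→rain] = [T, F]
r3 m[φ2→wet] = [F, F]
r3 m[φ3→rain] = [T, F]
r3 m[φ3→wet] = [F, F]
r3 m[φ4→rain] = [F, T]
r3 m[φ4→wet] = [F, F]
r3 m[slip→φ0] = [T, T]
r3 m[slip→φ1] = [T, T]
r3 m[rain→φ0] = [F, F]
r3 m[rain→φ2] = [F, F]
r3 m[rain→φ3] = [F, F]
r3 m[rain→φ4] = [T, F]
r3 m[wet→φ1] = [F, T]
r3 m[wet→φ2] = [T, T]
r3 m[wet→φ3] = [F, T]
r3 m[wet→φ4] = [F, T]
r4 m[φ0→slip] = [F, F]
r4 m[φ0→rain] = [T, T]
r4 m[φ1→slip] = [T, F]
r4 m[φ1→wet] = [T, T]
r4 m[φ2→rain] = [T, F]
r4 m[φ2→wet] = [F, F]
r4 m[φ3→rain] = [T, F]
r4 m[φ3→wet] = [F, F]
r4 m[φ4→rain] = [F, T]
r4 m[φ4→wet] = [F, F]
r4 m[slip→φ0] = [T, F]
r4 m[slip→φ1] = [F, F]
r4 m[rain→φ0] = [F, F]
r4 m[rain→φ2] = [F, F]
r4 m[rain→φ3] = [F, F]
r4 m[rain→φ4] = [T, F]
r4 m[wet→φ1] = [F, F]
r4 m[wet→φ2] = [F, F]
r4 m[wet→φ3] = [F, F]
r4 m[wet→φ4] = [F, F]
r5 m[φ0→slip] = [F, F]
r5 m[φ0→rain] = [T, T]
r5 m[φ1→slip] = [F, F]
r5 m[φ1→wet] = [F, F]
r5 m[φ2→rain] = [F, F]
r5 m[φ2→wet] = [F, F]
r5 m[φ3→rain] = [F, F]
r5 m[φ3→wet] = [F, F]
r5 m[φ4→rain] = [F, F]
r5 m[φ4→wet] = [F, F]
r5 m[slip→φ0] = [T, F]
r5 m[slip→φ1] = [F, F]
r5 m[rain→φ0] = [F, F]
r5 m[rain→φ2] = [F, F]
r5 m[rain→φ3] = [F, F]
r5 m[rain→φ4] = [T, F]
r5 m[wet→φ1] = [F, F]
r5 m[wet→φ2] = [F, F]
r5 m[wet→φ3] = [F, F]
r5 m[wet→φ4] = [F, F]
r6 m[φ0→slip] = [F, F]
r6 m[φ0→rain] = [T, T]
r6 m[φ1→slip] = [F, F]
r6 m[φ1→wet] = [F, F]
r6 m[φ2→rain] = [F, F]
r6 m[φ2→wet] = [F, F]
r6 m[φ3→rain] = [F, F]
r6 m[φ3→wet] = [F, F]
r6 m[φ4→rain] = [F, F]
r6 m[φ4→wet] = [F, F]
r6 m[slip→φ0] = [F, F]
r6 m[slip→φ1] = [F, F]
r6 m[rain→φ0] = [F, F]
r6 m[rain→φ2] = [F, F]
r6 m[rain→φ3] = [F, F]
r6 m[rain→φ4] = [F, F]
r6 m[wet→φ1] = [F, F]
r6 m[wet→φ2] = [F, F]
r6 m[wet→φ3] = [F, F]
r6 m[wet→φ4] = [F, F]
r7 m[φ0→slip] = [F, F]
r7 m[φ0→rain] = [F, F]
r7 m[φ1→slip] = [F, F]
r7 m[φ1→wet] = [F, F]
r7 m[φ2→rain] = [F, F]
r7 m[φ2→wet] = [F, F]
r7 m[φ3→rain] = [F, F]
r7 m[φ3→wet] = [F, F]
r7 m[φ4→rain] = [F, F]
r7 m[φ4→wet] = [F, F]
r7 m[slip→φ0] = [F, F]
r7 m[slip→φ1] = [F, F]
r7 m[rain→φ0] = [F, F]
r7 m[rain→φ2] = [F, F]
r7 m[rain→φ3] = [F, F]
r7 m[rain→φ4] = [F, F]
r7 m[wet→φ1] = [F, F]
r7 m[wet→φ2] = [F, F]
r7 m[wet→φ3] = [F, F]
r7 m[wet→φ4] = [F, F]
r8 m[φ0→slip] = [F, F]
r8 m[φ0→rain] = [F, F]
r8 m[φ1→slip] = [F, F]
r8 m[φ1→wet] = [F, F]
r8 m[φ2→rain] = [F, F]
r8 m[φ2→wet] = [F, F]
r8 m[φ3→rain] = [F, F]
r8 m[φ3→wet] = [F, F]
r8 m[φ4→rain] = [F, F]
r8 m[φ4→wet] = [F, F]
r8 m[slip→φ0] = [F, F]
r8 m[slip→φ1] = [F, F]
r8 m[rain→φ0] = [F, F]
r8 m[rain→φ2] = [F, F]
r8 m[rain→φ3] = [F, F]
r8 m[rain→φ4] = [F, F]
r8 m[wet→φ1] = [F, F]
r8 m[wet→φ2] = [F, F]
r8 m[wet→φ3] = [F, F]
r8 m[wet→φ4] = [F, F]
fixed point reached at round 8
messages reach a fixed point at round 8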